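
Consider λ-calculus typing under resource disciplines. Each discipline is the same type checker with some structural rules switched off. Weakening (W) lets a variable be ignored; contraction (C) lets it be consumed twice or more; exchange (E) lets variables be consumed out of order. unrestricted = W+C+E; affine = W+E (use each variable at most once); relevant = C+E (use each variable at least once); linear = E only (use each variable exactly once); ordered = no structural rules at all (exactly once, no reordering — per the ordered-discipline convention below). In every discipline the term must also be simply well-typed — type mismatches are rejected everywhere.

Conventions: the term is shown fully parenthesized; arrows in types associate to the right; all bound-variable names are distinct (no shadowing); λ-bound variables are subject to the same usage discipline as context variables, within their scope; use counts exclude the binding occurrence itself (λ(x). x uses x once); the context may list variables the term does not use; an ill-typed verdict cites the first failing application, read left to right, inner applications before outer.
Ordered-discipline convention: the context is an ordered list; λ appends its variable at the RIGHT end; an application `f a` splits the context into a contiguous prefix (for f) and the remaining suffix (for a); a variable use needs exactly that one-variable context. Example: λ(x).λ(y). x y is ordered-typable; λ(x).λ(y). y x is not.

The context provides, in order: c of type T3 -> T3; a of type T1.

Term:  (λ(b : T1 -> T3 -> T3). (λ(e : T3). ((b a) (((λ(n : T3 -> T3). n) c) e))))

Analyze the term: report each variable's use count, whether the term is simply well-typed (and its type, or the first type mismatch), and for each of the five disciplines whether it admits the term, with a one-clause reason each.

usage: c=1; a=1; b (λ-bound)=1; e (λ-bound)=1; n (λ-bound)=1
use order (left to right): b, a, n, c, e
typing: the term checks, with type (T1 -> T3 -> T3) -> T3 -> T3
ordered: ✗ — no contiguous prefix/suffix split fits b, a, n, c, e
linear: ✓ — exactly-once usage across c, a, b, e, n
affine: ✓ — none of c, a, b, e, n used more than once
relevant: ✓ — at least one use each (c, a, b, e, n)
unrestricted: ✓ — simply typable at (T1 -> T3 -> T3) -> T3 -> T3; W, C, E all held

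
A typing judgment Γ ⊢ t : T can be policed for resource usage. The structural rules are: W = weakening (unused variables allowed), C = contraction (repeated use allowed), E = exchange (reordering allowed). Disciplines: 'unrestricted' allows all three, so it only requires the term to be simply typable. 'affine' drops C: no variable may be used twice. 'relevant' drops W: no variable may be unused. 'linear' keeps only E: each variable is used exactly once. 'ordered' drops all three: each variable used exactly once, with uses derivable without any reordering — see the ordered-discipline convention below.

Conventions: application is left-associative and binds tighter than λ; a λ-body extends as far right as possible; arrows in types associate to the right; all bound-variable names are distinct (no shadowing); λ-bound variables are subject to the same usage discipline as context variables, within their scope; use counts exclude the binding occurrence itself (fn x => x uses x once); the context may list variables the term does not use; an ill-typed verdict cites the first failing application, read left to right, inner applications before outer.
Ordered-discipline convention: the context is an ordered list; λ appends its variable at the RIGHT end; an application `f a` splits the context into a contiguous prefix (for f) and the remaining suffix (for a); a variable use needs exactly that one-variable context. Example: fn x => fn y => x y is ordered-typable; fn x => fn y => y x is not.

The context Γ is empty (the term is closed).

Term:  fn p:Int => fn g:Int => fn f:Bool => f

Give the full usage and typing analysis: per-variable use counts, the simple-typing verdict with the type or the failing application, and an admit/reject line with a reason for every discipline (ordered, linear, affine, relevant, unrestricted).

use counts: p (bound): 0, g (bound): 0, f (bound): 1
use order (left to right): f
typing: ✓ — Int → Int → Bool → Bool
ordered: ✗ — unused: p, g — weakening required
linear: ✗ — unused: p, g — weakening required
affine: ✓ — at most one use each (p, g, f)
relevant: ✗ — unused: p, g — weakening required
unrestricted: ✓ — well-typed at Int → Int → Bool → Bool; no restrictions here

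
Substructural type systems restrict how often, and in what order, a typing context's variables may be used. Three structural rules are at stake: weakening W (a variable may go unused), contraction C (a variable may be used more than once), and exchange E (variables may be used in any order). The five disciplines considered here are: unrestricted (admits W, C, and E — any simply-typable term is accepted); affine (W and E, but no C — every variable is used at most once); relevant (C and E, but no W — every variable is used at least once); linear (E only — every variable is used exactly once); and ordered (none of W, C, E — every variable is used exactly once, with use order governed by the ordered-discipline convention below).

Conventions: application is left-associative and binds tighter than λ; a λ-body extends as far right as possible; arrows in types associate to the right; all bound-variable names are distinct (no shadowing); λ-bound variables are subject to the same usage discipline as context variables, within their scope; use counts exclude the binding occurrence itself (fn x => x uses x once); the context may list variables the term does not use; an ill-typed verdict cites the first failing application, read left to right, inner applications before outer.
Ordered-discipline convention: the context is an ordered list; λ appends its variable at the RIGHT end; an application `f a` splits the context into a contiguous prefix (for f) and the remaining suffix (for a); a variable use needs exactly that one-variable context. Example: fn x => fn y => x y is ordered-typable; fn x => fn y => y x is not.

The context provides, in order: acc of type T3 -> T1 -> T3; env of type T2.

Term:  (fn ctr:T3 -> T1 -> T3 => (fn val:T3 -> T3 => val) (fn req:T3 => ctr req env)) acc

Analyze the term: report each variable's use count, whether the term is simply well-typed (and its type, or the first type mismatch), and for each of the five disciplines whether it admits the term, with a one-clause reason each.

use counts: acc: 1×; env: 1×; ctr (λ-bound): 1×; val (λ-bound): 1×; req (λ-bound): 1×
left-to-right use order: val, ctr, req, env, acc
typing: ill-typed: argument of type T2 where T1 is required
ordered: ✗, fails simple typing
linear: ✗, a type mismatch blocks all five
affine: ✗, the type mismatch rejects it
relevant: ✗, not simply typable
unrestricted: ✗, fails simple typing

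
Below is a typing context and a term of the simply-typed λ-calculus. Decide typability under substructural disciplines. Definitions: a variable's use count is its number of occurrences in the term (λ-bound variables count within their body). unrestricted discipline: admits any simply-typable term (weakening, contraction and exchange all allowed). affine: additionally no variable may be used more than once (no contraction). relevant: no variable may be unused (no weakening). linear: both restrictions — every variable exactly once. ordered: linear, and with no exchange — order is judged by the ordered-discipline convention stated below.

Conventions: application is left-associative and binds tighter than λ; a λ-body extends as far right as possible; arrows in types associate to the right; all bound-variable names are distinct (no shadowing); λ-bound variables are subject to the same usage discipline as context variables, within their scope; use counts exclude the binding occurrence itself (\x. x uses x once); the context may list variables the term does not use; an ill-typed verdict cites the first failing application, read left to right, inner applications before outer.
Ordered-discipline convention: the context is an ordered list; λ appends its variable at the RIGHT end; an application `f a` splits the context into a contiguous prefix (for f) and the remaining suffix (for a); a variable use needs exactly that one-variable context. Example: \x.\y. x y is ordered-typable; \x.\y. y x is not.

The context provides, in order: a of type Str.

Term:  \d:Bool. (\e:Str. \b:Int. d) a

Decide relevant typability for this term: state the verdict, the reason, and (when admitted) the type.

no — needs weakening: e, b unused
usage: a ×1, d (bound) ×1, e (bound) ×0, b (bound) ×0
use order (left to right): d, a
typing: ✓ — Bool → Int → Bool
summary: ordered ✗; linear ✗; affine ✓; relevant ✗; unrestricted ✓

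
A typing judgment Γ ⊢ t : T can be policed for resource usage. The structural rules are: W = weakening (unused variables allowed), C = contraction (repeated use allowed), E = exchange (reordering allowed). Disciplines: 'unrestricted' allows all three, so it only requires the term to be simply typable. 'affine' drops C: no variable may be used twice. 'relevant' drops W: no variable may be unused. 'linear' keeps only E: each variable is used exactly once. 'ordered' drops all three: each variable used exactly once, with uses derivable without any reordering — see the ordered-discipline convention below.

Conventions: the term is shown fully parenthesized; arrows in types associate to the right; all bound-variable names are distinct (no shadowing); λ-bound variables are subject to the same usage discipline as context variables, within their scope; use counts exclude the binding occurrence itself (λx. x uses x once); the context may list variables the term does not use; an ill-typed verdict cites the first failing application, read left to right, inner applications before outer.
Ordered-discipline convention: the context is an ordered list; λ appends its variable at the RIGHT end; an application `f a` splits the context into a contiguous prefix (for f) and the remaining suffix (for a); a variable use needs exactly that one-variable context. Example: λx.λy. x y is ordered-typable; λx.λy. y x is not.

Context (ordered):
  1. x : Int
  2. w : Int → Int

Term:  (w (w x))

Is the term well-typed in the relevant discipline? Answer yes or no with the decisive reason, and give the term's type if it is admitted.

yes — x, w: all used, weakening unneeded; term : Int
variable uses: x ×1, w ×2
order of uses: w, w, x
typing: well-typed — term : Int
all disciplines: ordered ✗; linear ✗; affine ✗; relevant ✓; unrestricted ✓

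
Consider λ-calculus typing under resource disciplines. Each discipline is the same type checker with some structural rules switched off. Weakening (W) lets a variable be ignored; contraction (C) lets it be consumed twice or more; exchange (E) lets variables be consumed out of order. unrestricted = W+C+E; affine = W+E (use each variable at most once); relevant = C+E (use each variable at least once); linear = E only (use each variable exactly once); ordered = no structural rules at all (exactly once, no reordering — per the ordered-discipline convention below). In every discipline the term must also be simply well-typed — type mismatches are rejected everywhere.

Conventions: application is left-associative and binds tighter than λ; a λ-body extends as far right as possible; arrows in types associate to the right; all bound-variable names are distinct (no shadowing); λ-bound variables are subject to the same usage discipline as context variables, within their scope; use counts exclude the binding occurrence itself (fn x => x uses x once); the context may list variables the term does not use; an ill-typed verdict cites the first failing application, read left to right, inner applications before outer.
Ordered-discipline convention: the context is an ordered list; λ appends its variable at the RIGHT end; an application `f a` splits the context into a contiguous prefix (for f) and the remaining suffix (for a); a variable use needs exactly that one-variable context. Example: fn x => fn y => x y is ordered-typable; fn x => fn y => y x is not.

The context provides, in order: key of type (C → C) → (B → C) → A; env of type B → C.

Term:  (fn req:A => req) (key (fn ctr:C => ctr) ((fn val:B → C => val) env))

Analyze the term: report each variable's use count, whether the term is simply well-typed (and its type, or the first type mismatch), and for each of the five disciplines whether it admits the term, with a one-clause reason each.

use counts: key: 1; env: 1; req (λ-bound): 1; ctr (λ-bound): 1; val (λ-bound): 1
left-to-right use order: req, key, ctr, val, env
typing: well-typed at A
ordered: ✓, key, env, req, ctr, val: once each, no exchange needed
linear: ✓, single use per variable (key, env, req, ctr, val)
affine: ✓, at most one use each (key, env, req, ctr, val)
relevant: ✓, at least one use each (key, env, req, ctr, val)
unrestricted: ✓, type-checks (A) and nothing is barred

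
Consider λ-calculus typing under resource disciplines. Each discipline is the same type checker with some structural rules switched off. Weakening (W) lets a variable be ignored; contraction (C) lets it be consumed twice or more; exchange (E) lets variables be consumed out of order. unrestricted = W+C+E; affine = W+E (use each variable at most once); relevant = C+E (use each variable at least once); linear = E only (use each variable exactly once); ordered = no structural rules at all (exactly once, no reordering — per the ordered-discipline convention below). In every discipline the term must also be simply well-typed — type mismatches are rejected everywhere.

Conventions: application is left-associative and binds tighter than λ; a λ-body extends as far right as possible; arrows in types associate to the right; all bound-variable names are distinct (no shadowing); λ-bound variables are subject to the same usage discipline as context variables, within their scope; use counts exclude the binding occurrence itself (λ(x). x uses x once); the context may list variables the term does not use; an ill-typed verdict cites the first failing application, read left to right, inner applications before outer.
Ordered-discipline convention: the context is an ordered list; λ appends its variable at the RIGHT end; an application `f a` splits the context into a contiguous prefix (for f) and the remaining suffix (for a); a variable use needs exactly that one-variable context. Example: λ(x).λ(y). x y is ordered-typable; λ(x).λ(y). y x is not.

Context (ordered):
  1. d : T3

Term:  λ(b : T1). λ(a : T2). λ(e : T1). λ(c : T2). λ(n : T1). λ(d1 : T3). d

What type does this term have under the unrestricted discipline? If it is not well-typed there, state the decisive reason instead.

term : T1 -> T2 -> T1 -> T2 -> T1 -> T3 -> T3
use counts: d: 1×, b [bound]: 0×, a [bound]: 0×, e [bound]: 0×, c [bound]: 0×, n [bound]: 0×, d1 [bound]: 0×
left-to-right use order: d
typing: well-typed at T1 -> T2 -> T1 -> T2 -> T1 -> T3 -> T3
per-discipline verdicts: ordered ✗ | linear ✗ | affine ✓ | relevant ✗ | unrestricted ✓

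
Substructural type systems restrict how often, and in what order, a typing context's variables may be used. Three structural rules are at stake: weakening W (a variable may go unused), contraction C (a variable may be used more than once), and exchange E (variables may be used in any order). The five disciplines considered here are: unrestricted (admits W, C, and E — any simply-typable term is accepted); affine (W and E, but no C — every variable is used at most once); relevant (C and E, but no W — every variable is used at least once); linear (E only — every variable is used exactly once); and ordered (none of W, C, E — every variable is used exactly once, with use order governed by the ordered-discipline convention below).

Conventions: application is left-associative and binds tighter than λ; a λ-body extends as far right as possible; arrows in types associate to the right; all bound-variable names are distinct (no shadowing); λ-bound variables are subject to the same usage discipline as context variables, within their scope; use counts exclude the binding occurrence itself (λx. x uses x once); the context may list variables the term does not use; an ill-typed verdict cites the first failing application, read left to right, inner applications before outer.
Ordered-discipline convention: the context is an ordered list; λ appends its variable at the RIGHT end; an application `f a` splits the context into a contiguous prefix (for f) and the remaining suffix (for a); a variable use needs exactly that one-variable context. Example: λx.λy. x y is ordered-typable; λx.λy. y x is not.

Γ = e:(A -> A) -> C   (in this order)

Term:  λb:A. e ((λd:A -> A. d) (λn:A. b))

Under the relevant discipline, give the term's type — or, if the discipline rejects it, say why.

not well-typed under relevant — n never used (weakening)
counts: e=1; b (bound)=1; d (bound)=1; n (bound)=0
use order (left to right): e, d, b
typing: well-typed at A -> C
all disciplines: ordered ✗ · linear ✗ · affine ✓ · relevant ✗ · unrestricted ✓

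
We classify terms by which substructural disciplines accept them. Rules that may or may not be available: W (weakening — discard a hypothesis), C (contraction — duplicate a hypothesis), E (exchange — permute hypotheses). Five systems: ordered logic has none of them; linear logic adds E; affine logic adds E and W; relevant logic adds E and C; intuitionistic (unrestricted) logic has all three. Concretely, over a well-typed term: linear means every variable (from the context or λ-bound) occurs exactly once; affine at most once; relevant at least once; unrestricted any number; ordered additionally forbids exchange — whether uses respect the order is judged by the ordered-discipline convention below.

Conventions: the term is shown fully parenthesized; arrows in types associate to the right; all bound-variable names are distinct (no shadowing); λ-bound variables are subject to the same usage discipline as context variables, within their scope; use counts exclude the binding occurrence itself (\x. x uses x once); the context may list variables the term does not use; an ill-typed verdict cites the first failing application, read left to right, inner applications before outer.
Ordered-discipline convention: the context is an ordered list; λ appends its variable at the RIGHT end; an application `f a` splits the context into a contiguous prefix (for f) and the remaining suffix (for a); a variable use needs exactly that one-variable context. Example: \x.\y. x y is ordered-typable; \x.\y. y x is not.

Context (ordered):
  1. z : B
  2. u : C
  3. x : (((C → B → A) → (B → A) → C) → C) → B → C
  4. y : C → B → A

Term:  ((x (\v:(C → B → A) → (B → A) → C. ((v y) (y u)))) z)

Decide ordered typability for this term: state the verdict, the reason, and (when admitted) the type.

no — repeated use of y ×2
usage: z: 1×; u: 1×; x: 1×; y: 2×; v (λ-bound): 1×
uses in reading order: x, v, y, y, u, z
typing: the term checks, with type C
per-discipline verdicts: ordered ✗ · linear ✗ · affine ✗ · relevant ✓ · unrestricted ✓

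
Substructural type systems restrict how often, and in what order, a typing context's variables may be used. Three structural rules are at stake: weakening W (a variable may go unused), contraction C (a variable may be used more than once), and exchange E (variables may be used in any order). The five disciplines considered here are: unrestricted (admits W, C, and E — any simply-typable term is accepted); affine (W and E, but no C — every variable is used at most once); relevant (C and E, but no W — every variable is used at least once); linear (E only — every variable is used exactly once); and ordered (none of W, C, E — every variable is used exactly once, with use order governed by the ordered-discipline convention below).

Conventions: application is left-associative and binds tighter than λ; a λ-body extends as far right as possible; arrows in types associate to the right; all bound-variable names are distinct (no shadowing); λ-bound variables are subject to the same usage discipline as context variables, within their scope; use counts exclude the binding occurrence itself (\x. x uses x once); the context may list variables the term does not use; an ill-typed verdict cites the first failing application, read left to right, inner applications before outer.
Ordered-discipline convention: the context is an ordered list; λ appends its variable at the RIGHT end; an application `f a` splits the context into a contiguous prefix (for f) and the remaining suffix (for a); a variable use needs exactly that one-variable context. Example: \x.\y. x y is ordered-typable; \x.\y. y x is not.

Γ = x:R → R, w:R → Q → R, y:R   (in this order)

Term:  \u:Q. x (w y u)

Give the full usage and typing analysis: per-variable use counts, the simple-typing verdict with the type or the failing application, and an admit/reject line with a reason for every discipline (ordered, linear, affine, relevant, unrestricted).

variable uses: x ×1; w ×1; y ×1; u (λ-bound) ×1
left-to-right use order: x, w, y, u
typing: well-typed — term : Q → R
ordered ✓ (x, w, y, u: once each, no exchange needed)
linear ✓ (each of x, w, y, u used exactly once)
affine ✓ (x, w, y, u: no repeats, contraction unneeded)
relevant ✓ (x, w, y, u: all used, weakening unneeded)
unrestricted ✓ (type-checks (Q → R) and nothing is barred)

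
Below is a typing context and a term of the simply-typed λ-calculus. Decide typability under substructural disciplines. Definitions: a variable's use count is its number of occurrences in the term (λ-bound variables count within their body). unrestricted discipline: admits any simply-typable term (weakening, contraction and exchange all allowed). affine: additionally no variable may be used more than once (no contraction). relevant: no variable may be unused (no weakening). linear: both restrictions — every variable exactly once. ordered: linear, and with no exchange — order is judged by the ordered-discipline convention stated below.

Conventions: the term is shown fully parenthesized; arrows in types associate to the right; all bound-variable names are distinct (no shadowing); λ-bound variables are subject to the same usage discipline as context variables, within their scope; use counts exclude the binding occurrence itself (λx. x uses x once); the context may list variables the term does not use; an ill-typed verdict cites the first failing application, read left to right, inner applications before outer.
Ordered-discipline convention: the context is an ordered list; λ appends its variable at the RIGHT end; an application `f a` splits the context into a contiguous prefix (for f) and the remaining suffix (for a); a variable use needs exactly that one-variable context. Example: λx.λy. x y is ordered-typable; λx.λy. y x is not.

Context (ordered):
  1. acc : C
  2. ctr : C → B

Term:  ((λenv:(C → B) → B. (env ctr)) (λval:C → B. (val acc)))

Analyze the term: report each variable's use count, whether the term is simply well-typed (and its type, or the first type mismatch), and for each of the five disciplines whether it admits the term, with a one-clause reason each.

usage: acc ×1, ctr ×1, env [bound] ×1, val [bound] ×1
uses in reading order: env, ctr, val, acc
typing: well-typed at B
ordered: ✗, no ordered split (uses run env, ctr, val, acc)
linear: ✓, exactly-once usage across acc, ctr, env, val
affine: ✓, acc, ctr, env, val: no repeats, contraction unneeded
relevant: ✓, at least one use each (acc, ctr, env, val)
unrestricted: ✓, typability at B is all that's needed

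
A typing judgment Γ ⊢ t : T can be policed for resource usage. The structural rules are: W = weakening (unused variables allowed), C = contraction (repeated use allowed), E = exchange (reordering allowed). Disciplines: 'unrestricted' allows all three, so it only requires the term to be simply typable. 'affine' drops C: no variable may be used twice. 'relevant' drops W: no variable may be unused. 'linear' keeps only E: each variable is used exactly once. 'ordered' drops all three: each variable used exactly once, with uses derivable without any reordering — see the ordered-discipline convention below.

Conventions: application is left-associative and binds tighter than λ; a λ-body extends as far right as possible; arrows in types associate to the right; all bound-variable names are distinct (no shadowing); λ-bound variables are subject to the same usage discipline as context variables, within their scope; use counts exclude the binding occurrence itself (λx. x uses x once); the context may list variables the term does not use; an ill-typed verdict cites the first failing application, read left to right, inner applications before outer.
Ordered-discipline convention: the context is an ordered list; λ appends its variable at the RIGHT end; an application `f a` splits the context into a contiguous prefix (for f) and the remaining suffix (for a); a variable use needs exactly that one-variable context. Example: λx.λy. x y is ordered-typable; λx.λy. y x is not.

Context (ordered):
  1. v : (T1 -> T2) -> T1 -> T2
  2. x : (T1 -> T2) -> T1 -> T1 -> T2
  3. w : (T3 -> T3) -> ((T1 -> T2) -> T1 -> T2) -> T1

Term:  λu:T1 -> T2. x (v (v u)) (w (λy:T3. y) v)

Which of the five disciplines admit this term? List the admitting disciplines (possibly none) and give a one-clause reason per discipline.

admitted by: relevant, unrestricted
usage: v ×3, x ×1, w ×1, u (λ-bound) ×1, y (λ-bound) ×1
left-to-right use order: x, v, v, u, w, y, v
typing: well-typed — term : (T1 -> T2) -> T1 -> T2
ordered: ✗, v ×3 used more than once (contraction)
linear: ✗, v ×3 used more than once (contraction)
affine: ✗, v ×3 used more than once (contraction)
relevant: ✓, none of v, x, w, u, y goes unused
unrestricted: ✓, type-checks ((T1 -> T2) -> T1 -> T2) and nothing is barred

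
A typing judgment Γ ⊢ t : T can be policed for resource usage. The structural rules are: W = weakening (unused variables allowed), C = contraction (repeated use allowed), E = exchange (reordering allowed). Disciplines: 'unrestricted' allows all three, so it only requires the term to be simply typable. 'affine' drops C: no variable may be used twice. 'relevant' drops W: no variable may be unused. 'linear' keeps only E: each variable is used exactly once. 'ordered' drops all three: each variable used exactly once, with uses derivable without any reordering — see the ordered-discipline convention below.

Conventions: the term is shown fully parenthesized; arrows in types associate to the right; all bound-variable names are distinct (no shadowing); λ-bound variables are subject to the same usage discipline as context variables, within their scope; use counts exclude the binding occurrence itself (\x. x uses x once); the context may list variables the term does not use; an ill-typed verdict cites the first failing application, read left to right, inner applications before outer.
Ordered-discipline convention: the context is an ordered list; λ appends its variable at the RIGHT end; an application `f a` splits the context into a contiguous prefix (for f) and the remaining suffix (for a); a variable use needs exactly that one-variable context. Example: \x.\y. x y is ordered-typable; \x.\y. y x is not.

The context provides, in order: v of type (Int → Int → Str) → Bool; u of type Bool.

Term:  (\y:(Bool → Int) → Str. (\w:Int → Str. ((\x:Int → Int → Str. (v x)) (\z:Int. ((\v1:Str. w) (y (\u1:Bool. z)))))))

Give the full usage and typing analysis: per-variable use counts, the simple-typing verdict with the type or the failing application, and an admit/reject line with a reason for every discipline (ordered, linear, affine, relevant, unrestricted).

usage: v ×1; u ×0; y [bound] ×1; w [bound] ×1; x [bound] ×1; z [bound] ×1; v1 [bound] ×0; u1 [bound] ×0
order of uses: v, x, w, y, z
typing: well-typed — term : ((Bool → Int) → Str) → (Int → Str) → Bool
ordered: ✗, u, v1, u1 never used (weakening)
linear: ✗, u, v1, u1 never used (weakening)
affine: ✓, v, u, y, w, x, z, v1, u1: no repeats, contraction unneeded
relevant: ✗, u, v1, u1 never used (weakening)
unrestricted: ✓, simply typable at ((Bool → Int) → Str) → (Int → Str) → Bool; W, C, E all held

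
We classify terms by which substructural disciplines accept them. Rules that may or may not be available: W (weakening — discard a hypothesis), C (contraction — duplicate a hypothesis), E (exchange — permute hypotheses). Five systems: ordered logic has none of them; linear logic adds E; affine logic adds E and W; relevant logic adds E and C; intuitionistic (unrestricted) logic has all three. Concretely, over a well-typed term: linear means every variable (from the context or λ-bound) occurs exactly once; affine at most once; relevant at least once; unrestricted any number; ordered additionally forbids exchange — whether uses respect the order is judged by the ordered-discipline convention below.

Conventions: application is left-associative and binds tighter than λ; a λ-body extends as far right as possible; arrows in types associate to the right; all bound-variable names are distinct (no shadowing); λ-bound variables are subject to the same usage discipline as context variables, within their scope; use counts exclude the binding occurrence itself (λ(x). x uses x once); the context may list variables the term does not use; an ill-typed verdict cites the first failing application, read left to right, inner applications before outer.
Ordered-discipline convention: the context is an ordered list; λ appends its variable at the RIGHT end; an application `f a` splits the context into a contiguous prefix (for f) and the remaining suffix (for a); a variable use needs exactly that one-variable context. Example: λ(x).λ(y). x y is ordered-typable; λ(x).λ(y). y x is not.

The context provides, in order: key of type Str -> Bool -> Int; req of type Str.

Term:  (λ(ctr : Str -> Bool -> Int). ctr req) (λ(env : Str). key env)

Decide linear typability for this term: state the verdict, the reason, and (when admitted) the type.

yes — key, req, ctr, env: one use apiece; term : Bool -> Int
counts: key: 1, req: 1, ctr (bound): 1, env (bound): 1
left-to-right use order: ctr, req, key, env
typing: the term checks, with type Bool -> Int
all disciplines: ordered ✗, linear ✓, affine ✓, relevant ✓, unrestricted ✓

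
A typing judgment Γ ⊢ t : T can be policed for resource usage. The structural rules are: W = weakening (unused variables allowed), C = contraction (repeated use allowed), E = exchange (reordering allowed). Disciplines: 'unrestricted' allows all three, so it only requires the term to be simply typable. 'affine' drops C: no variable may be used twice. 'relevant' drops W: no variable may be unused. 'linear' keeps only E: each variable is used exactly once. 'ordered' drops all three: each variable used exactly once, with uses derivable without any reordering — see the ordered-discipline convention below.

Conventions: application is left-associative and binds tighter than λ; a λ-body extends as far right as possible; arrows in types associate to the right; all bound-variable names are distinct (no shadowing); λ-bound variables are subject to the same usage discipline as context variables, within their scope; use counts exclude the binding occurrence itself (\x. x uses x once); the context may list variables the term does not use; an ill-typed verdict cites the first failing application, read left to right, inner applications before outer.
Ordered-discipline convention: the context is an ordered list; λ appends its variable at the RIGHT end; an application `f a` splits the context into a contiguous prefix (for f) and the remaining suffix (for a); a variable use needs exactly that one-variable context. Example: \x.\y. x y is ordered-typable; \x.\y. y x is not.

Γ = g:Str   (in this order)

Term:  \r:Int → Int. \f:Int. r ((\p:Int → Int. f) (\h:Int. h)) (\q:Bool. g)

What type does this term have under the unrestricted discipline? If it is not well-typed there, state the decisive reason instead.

not well-typed under unrestricted — the type mismatch rejects it
variable uses: g ×1; r (λ-bound) ×1; f (λ-bound) ×1; p (λ-bound) ×0; h (λ-bound) ×1; q (λ-bound) ×0
use order (left to right): r, f, h, g
typing: ill-typed: applying a non-function (Int)
all disciplines: ordered ✗, linear ✗, affine ✗, relevant ✗, unrestricted ✗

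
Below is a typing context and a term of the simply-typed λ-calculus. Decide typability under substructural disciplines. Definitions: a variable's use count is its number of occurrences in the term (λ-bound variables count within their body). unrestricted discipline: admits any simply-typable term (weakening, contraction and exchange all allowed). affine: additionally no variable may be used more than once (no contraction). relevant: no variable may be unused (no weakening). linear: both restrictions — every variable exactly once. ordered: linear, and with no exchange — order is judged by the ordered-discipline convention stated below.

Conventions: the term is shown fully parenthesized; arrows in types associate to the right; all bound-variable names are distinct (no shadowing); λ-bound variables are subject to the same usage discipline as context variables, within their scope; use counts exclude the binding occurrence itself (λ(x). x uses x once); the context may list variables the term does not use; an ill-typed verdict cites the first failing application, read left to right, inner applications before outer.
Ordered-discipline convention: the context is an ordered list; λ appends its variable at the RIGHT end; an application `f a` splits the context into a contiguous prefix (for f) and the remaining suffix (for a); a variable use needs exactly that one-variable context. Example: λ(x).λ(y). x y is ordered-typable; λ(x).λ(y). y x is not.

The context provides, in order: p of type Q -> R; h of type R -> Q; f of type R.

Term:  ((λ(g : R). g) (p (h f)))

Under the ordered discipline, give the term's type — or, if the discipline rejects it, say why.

term : R
variable uses: p ×1, h ×1, f ×1, g (bound) ×1
use order (left to right): g, p, h, f
typing: well-typed — term : R
all disciplines: ordered ✓ | linear ✓ | affine ✓ | relevant ✓ | unrestricted ✓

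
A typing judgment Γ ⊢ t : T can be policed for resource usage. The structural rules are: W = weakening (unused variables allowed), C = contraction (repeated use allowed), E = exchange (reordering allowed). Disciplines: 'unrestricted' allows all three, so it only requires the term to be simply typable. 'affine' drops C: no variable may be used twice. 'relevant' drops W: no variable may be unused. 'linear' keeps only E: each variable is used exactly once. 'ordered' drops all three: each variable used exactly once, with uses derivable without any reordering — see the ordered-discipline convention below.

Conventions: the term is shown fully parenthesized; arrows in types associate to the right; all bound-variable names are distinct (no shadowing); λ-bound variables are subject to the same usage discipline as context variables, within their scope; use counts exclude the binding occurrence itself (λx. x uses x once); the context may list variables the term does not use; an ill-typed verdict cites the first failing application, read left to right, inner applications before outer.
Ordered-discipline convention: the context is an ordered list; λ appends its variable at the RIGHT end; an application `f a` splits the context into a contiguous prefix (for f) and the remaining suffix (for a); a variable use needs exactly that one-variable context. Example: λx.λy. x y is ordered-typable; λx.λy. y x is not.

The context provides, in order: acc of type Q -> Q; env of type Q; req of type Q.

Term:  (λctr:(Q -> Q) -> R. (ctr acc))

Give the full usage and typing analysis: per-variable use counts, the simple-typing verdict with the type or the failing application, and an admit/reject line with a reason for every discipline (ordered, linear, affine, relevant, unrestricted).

variable uses: acc=1; env=0; req=0; ctr (λ-bound)=1
use order (left to right): ctr, acc
typing: well-typed — term : ((Q -> Q) -> R) -> R
ordered: ✗, needs weakening: env, req unused
linear: ✗, needs weakening: env, req unused
affine: ✓, no duplicate uses among acc, env, req, ctr
relevant: ✗, needs weakening: env, req unused
unrestricted: ✓, simply typable at ((Q -> Q) -> R) -> R; W, C, E all held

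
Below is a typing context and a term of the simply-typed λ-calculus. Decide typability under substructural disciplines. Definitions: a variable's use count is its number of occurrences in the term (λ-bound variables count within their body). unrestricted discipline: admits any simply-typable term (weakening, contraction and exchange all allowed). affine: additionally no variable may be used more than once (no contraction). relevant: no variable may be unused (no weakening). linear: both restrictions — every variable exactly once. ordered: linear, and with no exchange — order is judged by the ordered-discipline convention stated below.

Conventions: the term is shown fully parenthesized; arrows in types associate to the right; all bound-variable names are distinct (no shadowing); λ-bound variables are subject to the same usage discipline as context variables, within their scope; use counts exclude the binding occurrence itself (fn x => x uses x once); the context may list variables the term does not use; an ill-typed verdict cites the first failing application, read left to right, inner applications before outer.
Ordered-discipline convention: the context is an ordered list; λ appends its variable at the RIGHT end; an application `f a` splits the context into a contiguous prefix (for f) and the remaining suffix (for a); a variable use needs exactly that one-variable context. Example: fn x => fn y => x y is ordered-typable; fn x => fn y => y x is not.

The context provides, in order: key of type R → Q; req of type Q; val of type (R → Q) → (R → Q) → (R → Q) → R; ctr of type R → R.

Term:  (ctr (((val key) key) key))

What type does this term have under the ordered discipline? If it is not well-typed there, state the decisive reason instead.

not well-typed under ordered — needs contraction — key ×3; unused: req — weakening required
counts: key ×3, req ×0, val ×1, ctr ×1
order of uses: ctr, val, key, key, key
typing: ✓ — R
all disciplines: ordered ✗; linear ✗; affine ✗; relevant ✗; unrestricted ✓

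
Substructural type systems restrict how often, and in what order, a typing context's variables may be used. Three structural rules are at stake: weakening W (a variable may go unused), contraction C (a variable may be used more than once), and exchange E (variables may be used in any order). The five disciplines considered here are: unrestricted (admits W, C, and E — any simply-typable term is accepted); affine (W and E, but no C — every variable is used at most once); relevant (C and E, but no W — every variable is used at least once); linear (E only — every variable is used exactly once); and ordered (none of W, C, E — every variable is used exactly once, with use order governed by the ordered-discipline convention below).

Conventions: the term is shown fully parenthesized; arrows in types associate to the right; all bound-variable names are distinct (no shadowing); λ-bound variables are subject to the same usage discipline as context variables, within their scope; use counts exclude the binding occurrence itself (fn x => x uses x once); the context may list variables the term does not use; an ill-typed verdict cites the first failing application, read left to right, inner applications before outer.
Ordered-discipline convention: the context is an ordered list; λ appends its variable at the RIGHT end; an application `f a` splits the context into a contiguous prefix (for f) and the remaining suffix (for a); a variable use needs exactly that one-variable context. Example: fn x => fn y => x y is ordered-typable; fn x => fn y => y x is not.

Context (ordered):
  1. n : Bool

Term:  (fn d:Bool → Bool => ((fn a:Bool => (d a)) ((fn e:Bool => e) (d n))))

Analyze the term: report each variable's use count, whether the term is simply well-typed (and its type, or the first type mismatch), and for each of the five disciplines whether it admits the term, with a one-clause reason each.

usage: n: 1, d [bound]: 2, a [bound]: 1, e [bound]: 1
use order (left to right): d, a, e, d, n
typing: well-typed at (Bool → Bool) → Bool
ordered: ✗, needs contraction — d ×2
linear: ✗, needs contraction — d ×2
affine: ✗, needs contraction — d ×2
relevant: ✓, every one of n, d, a, e appears
unrestricted: ✓, simply typable at (Bool → Bool) → Bool; W, C, E all held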